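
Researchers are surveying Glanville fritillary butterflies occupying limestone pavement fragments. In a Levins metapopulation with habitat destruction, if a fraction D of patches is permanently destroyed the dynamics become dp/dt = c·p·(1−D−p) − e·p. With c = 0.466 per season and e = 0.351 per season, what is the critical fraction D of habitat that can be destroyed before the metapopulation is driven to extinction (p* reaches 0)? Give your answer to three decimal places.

The nontrivial equilibrium is p* = (1−D) − e/c; extinction occurs when this hits zero.
So D_crit = 1 − e/c = 1 − 0.351/0.466 = 1 − 0.7532 = 0.2468.
This equals the undisturbed p*, a classic result of Lande's extension.

0.247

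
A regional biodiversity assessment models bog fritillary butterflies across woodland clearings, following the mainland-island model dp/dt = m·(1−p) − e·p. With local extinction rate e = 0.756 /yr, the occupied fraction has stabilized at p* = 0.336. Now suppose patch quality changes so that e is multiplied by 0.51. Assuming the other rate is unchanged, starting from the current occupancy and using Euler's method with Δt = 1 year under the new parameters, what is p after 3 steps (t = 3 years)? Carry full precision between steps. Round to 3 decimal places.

0.496

Balance m(1−p*) = e·p* gives m = e·p*/(1−p*) = 0.756×0.33600/0.66400 = 0.38255.
Starting from p₀ = 0.33600; update p ← p + (dp/dt)·Δt with the new parameters.
p: 0.33600 → 0.46047  (Δp = +0.12447)
p: 0.46047 → 0.48933  (Δp = +0.02886)
p: 0.48933 → 0.49602  (Δp = +0.00669)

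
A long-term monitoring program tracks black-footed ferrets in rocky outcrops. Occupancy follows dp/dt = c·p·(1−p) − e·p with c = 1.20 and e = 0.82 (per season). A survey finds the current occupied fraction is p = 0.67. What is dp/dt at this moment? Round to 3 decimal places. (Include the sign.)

-0.284

Colonization term: c·p·(1−p) = 1.20×0.67×0.3300 = 0.26532.
Extinction term: e·p = 0.54940.
dp/dt = 0.26532 − 0.54940 = -0.28408.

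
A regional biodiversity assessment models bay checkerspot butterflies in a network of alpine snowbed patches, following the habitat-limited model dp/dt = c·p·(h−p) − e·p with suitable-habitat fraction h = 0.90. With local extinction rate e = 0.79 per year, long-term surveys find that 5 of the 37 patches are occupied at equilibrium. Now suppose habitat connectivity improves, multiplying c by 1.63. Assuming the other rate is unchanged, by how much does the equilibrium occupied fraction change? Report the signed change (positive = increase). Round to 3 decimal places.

0.296

Observed p* = 5/37 = 0.13514.
Balance c(h−p*) = e gives c = e/(0.9 − 0.13514) = 0.79/0.76486 = 1.03287.
New p* = 0.9 − e/c = 0.9 − 0.79000/1.68358 = 0.43076.
Δp* = 0.43076 − 0.13514 = +0.29562.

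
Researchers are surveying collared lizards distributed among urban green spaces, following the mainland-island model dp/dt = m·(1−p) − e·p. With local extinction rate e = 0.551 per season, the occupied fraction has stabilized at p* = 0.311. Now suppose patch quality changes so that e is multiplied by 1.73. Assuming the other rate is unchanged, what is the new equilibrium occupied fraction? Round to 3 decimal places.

Balance m(1−p*) = e·p* gives m = e·p*/(1−p*) = 0.551×0.31100/0.68900 = 0.24871.
New p* = m/(m+e) = 0.24871/(0.24871+0.95323) = 0.20692.

0.207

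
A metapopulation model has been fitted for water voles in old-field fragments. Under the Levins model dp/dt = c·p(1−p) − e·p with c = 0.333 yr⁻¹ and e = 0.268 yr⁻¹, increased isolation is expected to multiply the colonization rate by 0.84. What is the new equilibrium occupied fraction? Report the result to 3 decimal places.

0.042

Before: p* = 1 − 0.268/0.333 = 0.1952.
After the change, c = 0.27972, e = 0.268, so p* = 1 − 0.268/0.27972 = 0.0419.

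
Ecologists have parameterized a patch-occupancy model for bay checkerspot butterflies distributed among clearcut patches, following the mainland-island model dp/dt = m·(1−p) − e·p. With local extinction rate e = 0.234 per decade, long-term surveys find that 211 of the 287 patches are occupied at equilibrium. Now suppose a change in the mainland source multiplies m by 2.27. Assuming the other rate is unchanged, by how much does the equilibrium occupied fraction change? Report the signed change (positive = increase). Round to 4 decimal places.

Observed p* = 211/287 = 0.73519.
Balance m(1−p*) = e·p* gives m = e·p*/(1−p*) = 0.234×0.73519/0.26481 = 0.64965.
New p* = m/(m+e) = 1.47471/(1.47471+0.23400) = 0.86305.
Δp* = 0.86305 − 0.73519 = +0.12786.

0.1279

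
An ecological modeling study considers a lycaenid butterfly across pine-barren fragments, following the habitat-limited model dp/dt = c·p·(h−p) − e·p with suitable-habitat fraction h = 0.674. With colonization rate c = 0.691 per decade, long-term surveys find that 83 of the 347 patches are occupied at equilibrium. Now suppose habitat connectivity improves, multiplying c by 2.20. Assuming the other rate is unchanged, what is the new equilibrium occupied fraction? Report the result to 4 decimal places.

Observed p* = 83/347 = 0.23919.
Balance c(h−p*) = e gives e = 0.691×(0.674 − 0.23919) = 0.30045.
New p* = 0.674 − e/c = 0.674 − 0.30045/1.52020 = 0.47636.

0.4764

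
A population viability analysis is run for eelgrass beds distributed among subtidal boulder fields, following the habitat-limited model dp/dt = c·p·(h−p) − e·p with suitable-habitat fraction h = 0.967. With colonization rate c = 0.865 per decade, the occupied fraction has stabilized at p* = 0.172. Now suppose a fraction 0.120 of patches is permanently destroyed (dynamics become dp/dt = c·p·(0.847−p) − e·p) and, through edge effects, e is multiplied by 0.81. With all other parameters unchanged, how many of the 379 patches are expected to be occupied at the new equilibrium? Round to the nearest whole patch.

Balance c(h−p*) = e gives e = 0.865×(0.967 − 0.17200) = 0.68767.
New p* = 0.847 − e/c = 0.847 − 0.55701/0.86500 = 0.20306.
Expected occupied = 379 × 0.20306 = 76.96 ≈ 77.

77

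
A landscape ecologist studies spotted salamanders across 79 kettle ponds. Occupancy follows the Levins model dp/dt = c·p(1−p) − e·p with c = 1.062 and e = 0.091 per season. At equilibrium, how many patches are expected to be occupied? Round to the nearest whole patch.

p* = 1 − e/c = 1 − 0.091/1.062 = 0.9143.
Expected occupied patches = N × p* = 79 × 0.9143 = 72.23 ≈ 72.

72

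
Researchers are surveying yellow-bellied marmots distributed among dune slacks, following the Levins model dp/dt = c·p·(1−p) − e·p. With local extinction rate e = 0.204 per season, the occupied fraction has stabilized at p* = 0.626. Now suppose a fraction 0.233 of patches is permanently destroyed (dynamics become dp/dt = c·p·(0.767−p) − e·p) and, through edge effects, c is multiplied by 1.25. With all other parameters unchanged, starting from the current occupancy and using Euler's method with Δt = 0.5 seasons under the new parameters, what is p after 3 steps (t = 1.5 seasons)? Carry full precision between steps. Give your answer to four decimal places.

Balance c(1−p*) = e gives c = e/(1 − 0.62600) = 0.204/0.37400 = 0.54545.
Starting from p₀ = 0.62600; update p ← p + (dp/dt)·Δt with the new parameters.
  1  |  dp/dt·Δt = -0.033761  |  p_1 = 0.592239
  2  |  dp/dt·Δt = -0.025124  |  p_2 = 0.567115
  3  |  dp/dt·Δt = -0.019201  |  p_3 = 0.547914

0.5479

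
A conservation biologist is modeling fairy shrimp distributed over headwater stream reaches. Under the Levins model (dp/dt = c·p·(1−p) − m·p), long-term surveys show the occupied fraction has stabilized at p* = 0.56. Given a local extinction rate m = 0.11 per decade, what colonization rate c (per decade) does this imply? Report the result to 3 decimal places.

At equilibrium c(1−p*) = m, so c = m/(1−p*).
c = 0.11/(1 − 0.56) = 0.11/0.4400 = 0.2500.

0.250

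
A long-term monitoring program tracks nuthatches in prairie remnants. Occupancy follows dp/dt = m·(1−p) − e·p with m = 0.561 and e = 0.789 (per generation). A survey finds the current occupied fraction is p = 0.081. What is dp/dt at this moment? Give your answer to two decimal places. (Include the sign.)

Colonization term: m·(1−p) = 0.561×0.9190 = 0.51556.
Extinction term: e·p = 0.06391.
dp/dt = 0.51556 − 0.06391 = 0.45165.

0.45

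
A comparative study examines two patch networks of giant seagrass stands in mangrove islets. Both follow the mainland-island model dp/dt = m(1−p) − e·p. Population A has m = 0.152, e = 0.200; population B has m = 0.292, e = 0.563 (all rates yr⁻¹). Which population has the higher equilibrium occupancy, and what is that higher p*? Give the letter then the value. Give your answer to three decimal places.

A: p*_A = m/(m+e) = 0.152/0.3520 = 0.4318.
B: p*_B = 0.292/0.8550 = 0.3415.
A is higher at 0.4318.

A, 0.432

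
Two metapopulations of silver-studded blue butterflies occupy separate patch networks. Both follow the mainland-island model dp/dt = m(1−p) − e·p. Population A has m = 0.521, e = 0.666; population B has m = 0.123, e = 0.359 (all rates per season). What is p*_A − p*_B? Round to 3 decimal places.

0.184

A: p*_A = m/(m+e) = 0.521/1.1870 = 0.4389.
B: p*_B = 0.123/0.4820 = 0.2552.
p*_A − p*_B = 0.4389 − 0.2552 = 0.1837.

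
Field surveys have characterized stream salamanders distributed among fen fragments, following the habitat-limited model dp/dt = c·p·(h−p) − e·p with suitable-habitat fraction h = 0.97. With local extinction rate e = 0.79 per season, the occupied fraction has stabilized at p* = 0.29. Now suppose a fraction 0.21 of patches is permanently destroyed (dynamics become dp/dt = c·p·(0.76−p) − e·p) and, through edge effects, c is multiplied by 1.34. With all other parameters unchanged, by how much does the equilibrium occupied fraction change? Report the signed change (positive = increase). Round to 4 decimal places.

Balance c(h−p*) = e gives c = e/(0.97 − 0.29000) = 0.79/0.68000 = 1.16176.
New p* = 0.76 − e/c = 0.76 − 0.79000/1.55676 = 0.25254.
Δp* = 0.25254 − 0.29000 = -0.03746.

-0.0375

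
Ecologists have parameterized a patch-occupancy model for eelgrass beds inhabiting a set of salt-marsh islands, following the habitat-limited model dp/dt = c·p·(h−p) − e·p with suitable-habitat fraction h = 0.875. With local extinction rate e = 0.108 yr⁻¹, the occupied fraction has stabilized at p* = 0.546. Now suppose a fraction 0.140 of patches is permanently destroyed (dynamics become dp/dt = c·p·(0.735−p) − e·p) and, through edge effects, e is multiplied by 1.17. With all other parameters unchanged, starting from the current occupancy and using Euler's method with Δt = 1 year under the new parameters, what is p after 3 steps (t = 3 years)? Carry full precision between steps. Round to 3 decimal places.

Balance c(h−p*) = e gives c = e/(0.875 − 0.54600) = 0.108/0.32900 = 0.32827.
Starting from p₀ = 0.54600; update p ← p + (dp/dt)·Δt with the new parameters.
t = 1: p = 0.54600 + (-0.03512) = 0.51088
t = 2: p = 0.51088 + (-0.02697) = 0.48391
t = 3: p = 0.48391 + (-0.02126) = 0.46265

0.463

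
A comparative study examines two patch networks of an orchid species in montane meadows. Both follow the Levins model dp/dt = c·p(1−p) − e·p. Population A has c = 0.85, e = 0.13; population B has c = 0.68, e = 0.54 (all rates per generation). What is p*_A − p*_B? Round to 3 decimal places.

A: p*_A = 1 − 0.13/0.85 = 0.8471.
B: p*_B = 1 − 0.54/0.68 = 0.2059.
p*_A − p*_B = 0.8471 − 0.2059 = 0.6412.

0.641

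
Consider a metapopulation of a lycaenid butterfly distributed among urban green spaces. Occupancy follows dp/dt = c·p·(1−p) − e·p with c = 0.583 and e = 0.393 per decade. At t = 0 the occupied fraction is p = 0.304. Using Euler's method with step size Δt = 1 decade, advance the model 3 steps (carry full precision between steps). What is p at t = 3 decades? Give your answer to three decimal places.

Update rule: p ← p + [c·p·(1−p) − e·p]·Δt with Δt = 1.
step 1: Δp = +0.00388, p = 0.30788
step 2: Δp = +0.00323, p = 0.31112
step 3: Δp = +0.00268, p = 0.31380

0.314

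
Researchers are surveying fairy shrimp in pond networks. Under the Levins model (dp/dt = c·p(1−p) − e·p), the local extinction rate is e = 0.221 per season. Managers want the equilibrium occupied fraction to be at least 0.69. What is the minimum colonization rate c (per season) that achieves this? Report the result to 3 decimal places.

p* = 1 − e/c ≥ 0.69 requires e/c ≤ 0.3100, i.e. c ≥ e/0.3100.
c_min = 0.221/0.3100 = 0.7129.

0.713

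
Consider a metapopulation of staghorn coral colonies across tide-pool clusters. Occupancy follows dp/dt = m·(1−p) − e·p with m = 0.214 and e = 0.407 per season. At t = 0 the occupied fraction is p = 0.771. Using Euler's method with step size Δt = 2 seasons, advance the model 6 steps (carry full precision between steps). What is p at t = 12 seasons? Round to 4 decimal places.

0.3447

Update rule: p ← p + [m·(1−p) − e·p]·Δt with Δt = 2.
p: 0.77100 → 0.24142  (Δp = -0.52958)
p: 0.24142 → 0.36958  (Δp = +0.12816)
p: 0.36958 → 0.33856  (Δp = -0.03101)
p: 0.33856 → 0.34607  (Δp = +0.00751)
p: 0.34607 → 0.34425  (Δp = -0.00182)
p: 0.34425 → 0.34469  (Δp = +0.00044)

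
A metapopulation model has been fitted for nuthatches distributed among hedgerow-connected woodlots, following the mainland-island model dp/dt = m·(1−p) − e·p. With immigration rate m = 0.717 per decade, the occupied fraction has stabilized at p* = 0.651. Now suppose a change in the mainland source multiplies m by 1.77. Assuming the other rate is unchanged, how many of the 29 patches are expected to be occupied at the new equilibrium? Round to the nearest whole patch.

Balance m(1−p*) = e·p* gives e = m(1−p*)/p* = 0.717×0.34900/0.65100 = 0.38438.
New p* = m/(m+e) = 1.26909/(1.26909+0.38438) = 0.76753.
Expected occupied = 29 × 0.76753 = 22.26 ≈ 22.

22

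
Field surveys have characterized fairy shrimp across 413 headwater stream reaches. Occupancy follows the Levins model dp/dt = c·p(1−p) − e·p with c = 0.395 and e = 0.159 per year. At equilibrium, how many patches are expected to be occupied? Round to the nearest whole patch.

p* = 1 − e/c = 1 − 0.159/0.395 = 0.5975.
Expected occupied patches = N × p* = 413 × 0.5975 = 246.75 ≈ 247.

247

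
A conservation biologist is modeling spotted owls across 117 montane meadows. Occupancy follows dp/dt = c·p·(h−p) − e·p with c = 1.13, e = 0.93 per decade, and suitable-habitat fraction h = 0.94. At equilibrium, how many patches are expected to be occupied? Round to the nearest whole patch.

14

p* = h − e/c = 0.94 − 0.8230 = 0.1170.
Expected occupied patches = N × p* = 117 × 0.1170 = 13.69 ≈ 14.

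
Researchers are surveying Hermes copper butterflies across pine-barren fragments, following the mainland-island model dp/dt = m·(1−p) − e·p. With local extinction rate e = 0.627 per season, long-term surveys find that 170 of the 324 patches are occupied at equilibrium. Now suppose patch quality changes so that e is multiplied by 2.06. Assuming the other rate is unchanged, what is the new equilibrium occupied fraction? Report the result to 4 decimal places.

Observed p* = 170/324 = 0.52469.
Balance m(1−p*) = e·p* gives m = e·p*/(1−p*) = 0.627×0.52469/0.47531 = 0.69214.
New p* = m/(m+e) = 0.69214/(0.69214+1.29162) = 0.34890.

0.3489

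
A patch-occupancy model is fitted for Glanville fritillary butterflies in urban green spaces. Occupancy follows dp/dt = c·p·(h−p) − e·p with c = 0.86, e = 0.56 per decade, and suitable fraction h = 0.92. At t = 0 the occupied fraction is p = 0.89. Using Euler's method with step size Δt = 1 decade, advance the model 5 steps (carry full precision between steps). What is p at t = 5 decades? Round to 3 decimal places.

0.302

Update rule: p ← p + [c·p·(h−p) − e·p]·Δt with Δt = 1.
p: 0.89000 → 0.41456  (Δp = -0.47544)
p: 0.41456 → 0.36261  (Δp = -0.05195)
p: 0.36261 → 0.33337  (Δp = -0.02924)
p: 0.33337 → 0.31487  (Δp = -0.01850)
p: 0.31487 → 0.30240  (Δp = -0.01246)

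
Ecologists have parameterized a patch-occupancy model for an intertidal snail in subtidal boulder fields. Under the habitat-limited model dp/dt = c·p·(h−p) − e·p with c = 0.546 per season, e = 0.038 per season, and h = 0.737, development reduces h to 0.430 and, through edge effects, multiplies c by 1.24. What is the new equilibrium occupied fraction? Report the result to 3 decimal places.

0.374

Before: p* = h − e/c = 0.737 − 0.038/0.546 = 0.737 − 0.0696 = 0.6674.
After: c = 0.67704, e = 0.038, h = 0.430; p* = 0.430 − 0.038/0.67704 = 0.3739.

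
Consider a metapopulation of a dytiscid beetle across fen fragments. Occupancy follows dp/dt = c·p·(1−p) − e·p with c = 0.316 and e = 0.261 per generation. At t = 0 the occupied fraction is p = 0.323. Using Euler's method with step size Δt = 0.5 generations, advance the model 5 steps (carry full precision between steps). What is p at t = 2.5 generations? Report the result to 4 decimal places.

0.2900

Update rule: p ← p + [c·p·(1−p) − e·p]·Δt with Δt = 0.5.
t = 0.5: p = 0.32300 + (-0.00760) = 0.31540
t = 1: p = 0.31540 + (-0.00704) = 0.30835
t = 1.5: p = 0.30835 + (-0.00654) = 0.30181
t = 2: p = 0.30181 + (-0.00609) = 0.29572
t = 2.5: p = 0.29572 + (-0.00568) = 0.29003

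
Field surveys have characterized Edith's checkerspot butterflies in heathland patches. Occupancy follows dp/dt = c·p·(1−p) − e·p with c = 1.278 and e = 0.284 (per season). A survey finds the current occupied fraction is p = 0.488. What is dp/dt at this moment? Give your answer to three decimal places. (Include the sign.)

Colonization term: c·p·(1−p) = 1.278×0.488×0.5120 = 0.31932.
Extinction term: e·p = 0.13859.
dp/dt = 0.31932 − 0.13859 = 0.18072.

0.181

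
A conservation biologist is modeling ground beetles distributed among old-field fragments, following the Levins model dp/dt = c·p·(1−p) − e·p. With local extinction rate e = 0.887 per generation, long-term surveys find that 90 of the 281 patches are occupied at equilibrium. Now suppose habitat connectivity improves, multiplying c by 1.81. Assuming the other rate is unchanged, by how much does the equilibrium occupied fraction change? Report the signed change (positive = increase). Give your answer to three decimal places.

0.304

Observed p* = 90/281 = 0.32028.
Balance c(1−p*) = e gives c = e/(1 − 0.32028) = 0.887/0.67972 = 1.30495.
New p* = 1 − e/c = 1 − 0.88700/2.36196 = 0.62446.
Δp* = 0.62446 − 0.32028 = +0.30418.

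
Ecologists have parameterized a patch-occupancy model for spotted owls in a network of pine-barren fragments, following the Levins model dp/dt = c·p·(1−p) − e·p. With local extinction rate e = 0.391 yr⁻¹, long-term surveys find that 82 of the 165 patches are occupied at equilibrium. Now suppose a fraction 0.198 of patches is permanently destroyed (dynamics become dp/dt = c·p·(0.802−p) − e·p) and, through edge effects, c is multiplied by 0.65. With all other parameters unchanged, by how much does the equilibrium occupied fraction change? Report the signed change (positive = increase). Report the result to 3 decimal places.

-0.469

Observed p* = 82/165 = 0.49697.
Balance c(1−p*) = e gives c = e/(1 − 0.49697) = 0.391/0.50303 = 0.77729.
New p* = 0.802 − e/c = 0.802 − 0.39100/0.50524 = 0.02811.
Δp* = 0.02811 − 0.49697 = -0.46886.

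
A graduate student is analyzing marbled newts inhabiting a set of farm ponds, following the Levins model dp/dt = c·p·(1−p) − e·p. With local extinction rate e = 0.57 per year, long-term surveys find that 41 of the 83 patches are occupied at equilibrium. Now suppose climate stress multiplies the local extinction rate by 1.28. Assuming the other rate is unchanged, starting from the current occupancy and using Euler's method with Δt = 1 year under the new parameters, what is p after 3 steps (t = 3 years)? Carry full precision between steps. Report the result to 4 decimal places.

0.3712

Observed p* = 41/83 = 0.49398.
Balance c(1−p*) = e gives c = e/(1 − 0.49398) = 0.57/0.50602 = 1.12643.
Starting from p₀ = 0.49398; update p ← p + (dp/dt)·Δt with the new parameters.
  1  |  dp/dt·Δt = -0.078839  |  p_1 = 0.415137
  2  |  dp/dt·Δt = -0.029389  |  p_2 = 0.385748
  3  |  dp/dt·Δt = -0.014539  |  p_3 = 0.371210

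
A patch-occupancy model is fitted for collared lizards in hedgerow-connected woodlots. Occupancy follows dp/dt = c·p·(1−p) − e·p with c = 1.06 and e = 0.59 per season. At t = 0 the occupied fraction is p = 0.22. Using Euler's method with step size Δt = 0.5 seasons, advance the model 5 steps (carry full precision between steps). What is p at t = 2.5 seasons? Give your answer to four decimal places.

0.3406

Update rule: p ← p + [c·p·(1−p) − e·p]·Δt with Δt = 0.5.
t = 0.5: p = 0.22000 + (+0.02605) = 0.24605
t = 1: p = 0.24605 + (+0.02574) = 0.27178
t = 1.5: p = 0.27178 + (+0.02472) = 0.29650
t = 2: p = 0.29650 + (+0.02308) = 0.31959
t = 2.5: p = 0.31959 + (+0.02097) = 0.34056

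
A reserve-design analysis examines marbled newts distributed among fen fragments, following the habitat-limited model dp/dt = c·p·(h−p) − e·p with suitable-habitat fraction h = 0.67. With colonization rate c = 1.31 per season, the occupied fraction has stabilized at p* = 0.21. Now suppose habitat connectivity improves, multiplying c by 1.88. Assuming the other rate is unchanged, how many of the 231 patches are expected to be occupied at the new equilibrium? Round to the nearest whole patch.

98

Balance c(h−p*) = e gives e = 1.31×(0.67 − 0.21000) = 0.60260.
New p* = 0.67 − e/c = 0.67 − 0.60260/2.46280 = 0.42532.
Expected occupied = 231 × 0.42532 = 98.25 ≈ 98.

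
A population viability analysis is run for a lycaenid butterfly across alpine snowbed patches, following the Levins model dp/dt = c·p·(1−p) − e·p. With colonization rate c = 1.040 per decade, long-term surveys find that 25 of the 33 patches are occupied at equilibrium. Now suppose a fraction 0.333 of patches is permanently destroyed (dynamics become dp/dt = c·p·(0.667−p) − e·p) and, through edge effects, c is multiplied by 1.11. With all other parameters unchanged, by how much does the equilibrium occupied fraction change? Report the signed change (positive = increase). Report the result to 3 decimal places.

-0.309

Observed p* = 25/33 = 0.75758.
Balance c(1−p*) = e gives e = 1.040×(1 − 0.75758) = 0.25212.
New p* = 0.667 − e/c = 0.667 − 0.25212/1.15440 = 0.44860.
Δp* = 0.44860 − 0.75758 = -0.30898.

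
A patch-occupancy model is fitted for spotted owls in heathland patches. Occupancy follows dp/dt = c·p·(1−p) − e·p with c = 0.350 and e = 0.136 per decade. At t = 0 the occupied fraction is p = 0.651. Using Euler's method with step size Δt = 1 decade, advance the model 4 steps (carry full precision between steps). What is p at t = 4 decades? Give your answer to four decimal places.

Update rule: p ← p + [c·p·(1−p) − e·p]·Δt with Δt = 1.
  1  |  dp/dt·Δt = -0.009016  |  p_1 = 0.641984
  2  |  dp/dt·Δt = -0.006866  |  p_2 = 0.635118
  3  |  dp/dt·Δt = -0.005266  |  p_3 = 0.629852
  4  |  dp/dt·Δt = -0.004061  |  p_4 = 0.625791

0.6258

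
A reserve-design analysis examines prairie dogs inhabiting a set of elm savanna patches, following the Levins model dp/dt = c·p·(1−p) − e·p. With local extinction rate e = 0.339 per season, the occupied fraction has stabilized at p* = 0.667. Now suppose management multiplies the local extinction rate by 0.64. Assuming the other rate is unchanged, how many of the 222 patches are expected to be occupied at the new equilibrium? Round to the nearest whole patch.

175

Balance c(1−p*) = e gives c = e/(1 − 0.66700) = 0.339/0.33300 = 1.01802.
New p* = 1 − e/c = 1 − 0.21696/1.01802 = 0.78688.
Expected occupied = 222 × 0.78688 = 174.69 ≈ 175.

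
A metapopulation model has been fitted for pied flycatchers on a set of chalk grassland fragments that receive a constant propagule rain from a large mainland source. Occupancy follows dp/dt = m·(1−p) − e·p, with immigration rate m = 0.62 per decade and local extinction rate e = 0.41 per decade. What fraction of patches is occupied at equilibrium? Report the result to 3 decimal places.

0.602

Setting dp/dt = 0: m − m·p* = e·p*, so m = (m+e)·p*.
p* = m/(m+e) = 0.62/(0.62+0.41) = 0.62/1.0300 = 0.6019.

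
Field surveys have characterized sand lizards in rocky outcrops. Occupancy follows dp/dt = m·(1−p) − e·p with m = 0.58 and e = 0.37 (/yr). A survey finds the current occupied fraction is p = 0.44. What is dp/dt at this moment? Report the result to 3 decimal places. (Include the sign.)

0.162

Colonization term: m·(1−p) = 0.58×0.5600 = 0.32480.
Extinction term: e·p = 0.16280.
dp/dt = 0.32480 − 0.16280 = 0.16200.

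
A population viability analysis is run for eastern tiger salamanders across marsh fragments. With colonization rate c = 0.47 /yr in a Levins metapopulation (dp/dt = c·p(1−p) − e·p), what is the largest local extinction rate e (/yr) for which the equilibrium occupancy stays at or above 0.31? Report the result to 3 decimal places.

1 − e/c ≥ 0.31 ⇒ e ≤ c(1 − 0.31) = 0.47 × 0.6900.
e_max = 0.3243.

0.324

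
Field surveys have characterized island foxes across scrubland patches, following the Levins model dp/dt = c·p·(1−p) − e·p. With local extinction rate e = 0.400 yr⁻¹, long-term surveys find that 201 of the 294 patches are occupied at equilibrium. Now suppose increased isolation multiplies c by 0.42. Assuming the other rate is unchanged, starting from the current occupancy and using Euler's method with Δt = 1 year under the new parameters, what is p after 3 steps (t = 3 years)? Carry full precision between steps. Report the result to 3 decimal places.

0.400

Observed p* = 201/294 = 0.68367.
Balance c(1−p*) = e gives c = e/(1 − 0.68367) = 0.400/0.31633 = 1.26452.
Starting from p₀ = 0.68367; update p ← p + (dp/dt)·Δt with the new parameters.
step 1: Δp = -0.15861, p = 0.52506
step 2: Δp = -0.07758, p = 0.44748
step 3: Δp = -0.04768, p = 0.39980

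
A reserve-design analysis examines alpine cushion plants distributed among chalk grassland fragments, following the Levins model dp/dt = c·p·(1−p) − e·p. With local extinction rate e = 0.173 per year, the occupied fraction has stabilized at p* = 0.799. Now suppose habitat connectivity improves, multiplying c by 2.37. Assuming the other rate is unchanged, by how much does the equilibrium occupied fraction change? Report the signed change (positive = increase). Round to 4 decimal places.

Balance c(1−p*) = e gives c = e/(1 − 0.79900) = 0.173/0.20100 = 0.86070.
New p* = 1 − e/c = 1 − 0.17300/2.03986 = 0.91519.
Δp* = 0.91519 − 0.79900 = +0.11619.

0.1162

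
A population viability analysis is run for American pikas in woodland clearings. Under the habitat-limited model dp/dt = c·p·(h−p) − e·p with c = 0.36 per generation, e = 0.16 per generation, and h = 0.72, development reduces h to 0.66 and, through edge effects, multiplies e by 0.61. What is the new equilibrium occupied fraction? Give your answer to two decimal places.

Before: p* = h − e/c = 0.72 − 0.16/0.36 = 0.72 − 0.4444 = 0.2756.
After: c = 0.36, e = 0.0976, h = 0.66; p* = 0.66 − 0.0976/0.36 = 0.3889.

0.39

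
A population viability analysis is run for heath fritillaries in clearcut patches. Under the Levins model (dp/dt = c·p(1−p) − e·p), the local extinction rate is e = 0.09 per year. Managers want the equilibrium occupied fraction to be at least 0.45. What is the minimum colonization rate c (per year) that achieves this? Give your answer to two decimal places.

p* = 1 − e/c ≥ 0.45 requires e/c ≤ 0.5500, i.e. c ≥ e/0.5500.
c_min = 0.09/0.5500 = 0.1636.

0.16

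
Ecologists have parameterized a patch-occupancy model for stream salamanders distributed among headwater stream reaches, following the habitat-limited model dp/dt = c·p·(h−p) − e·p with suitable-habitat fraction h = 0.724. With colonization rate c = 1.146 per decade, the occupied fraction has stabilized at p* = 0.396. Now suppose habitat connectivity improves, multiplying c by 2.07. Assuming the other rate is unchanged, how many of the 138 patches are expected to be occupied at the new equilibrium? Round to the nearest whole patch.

Balance c(h−p*) = e gives e = 1.146×(0.724 − 0.39600) = 0.37589.
New p* = 0.724 − e/c = 0.724 − 0.37589/2.37222 = 0.56555.
Expected occupied = 138 × 0.56555 = 78.05 ≈ 78.

78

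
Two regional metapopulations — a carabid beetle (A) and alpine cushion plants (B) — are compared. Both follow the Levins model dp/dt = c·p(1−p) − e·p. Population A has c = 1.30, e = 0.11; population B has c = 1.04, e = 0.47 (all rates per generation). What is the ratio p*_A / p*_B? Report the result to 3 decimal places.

A: p*_A = 1 − 0.11/1.30 = 0.9154.
B: p*_B = 1 − 0.47/1.04 = 0.5481.
p*_A / p*_B = 0.9154/0.5481 = 1.6702.

1.670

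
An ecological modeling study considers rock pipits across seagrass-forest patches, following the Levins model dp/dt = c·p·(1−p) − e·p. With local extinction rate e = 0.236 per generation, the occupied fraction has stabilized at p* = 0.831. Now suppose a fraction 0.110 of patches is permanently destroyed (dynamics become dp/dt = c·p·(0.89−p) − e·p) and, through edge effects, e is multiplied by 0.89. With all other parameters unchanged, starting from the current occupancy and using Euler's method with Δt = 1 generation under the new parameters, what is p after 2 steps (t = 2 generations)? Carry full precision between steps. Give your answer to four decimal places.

Balance c(1−p*) = e gives c = e/(1 − 0.83100) = 0.236/0.16900 = 1.39645.
Starting from p₀ = 0.83100; update p ← p + (dp/dt)·Δt with the new parameters.
step 1: Δp = -0.10608, p = 0.72492
step 2: Δp = +0.01485, p = 0.73977

0.7398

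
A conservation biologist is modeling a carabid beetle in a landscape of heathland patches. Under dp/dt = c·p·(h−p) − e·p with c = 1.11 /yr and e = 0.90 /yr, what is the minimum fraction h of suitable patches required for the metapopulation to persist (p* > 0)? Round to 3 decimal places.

0.811

p* = h − e/c is positive only when h > e/c.
h_min = e/c = 0.90/1.11 = 0.8108.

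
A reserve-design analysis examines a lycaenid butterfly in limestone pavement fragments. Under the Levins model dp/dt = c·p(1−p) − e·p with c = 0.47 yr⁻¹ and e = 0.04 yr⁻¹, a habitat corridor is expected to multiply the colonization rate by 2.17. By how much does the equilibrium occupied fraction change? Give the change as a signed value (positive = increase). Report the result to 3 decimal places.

Before: p* = 1 − 0.04/0.47 = 0.9149.
After the change, c = 1.0199, e = 0.04, so p* = 1 − 0.04/1.0199 = 0.9608.
Δp* = 0.9608 − 0.9149 = +0.0459.

0.046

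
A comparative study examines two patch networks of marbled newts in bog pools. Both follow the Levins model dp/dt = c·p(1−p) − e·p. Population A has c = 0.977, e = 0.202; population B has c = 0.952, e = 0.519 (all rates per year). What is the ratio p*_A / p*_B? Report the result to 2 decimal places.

A: p*_A = 1 − 0.202/0.977 = 0.7932.
B: p*_B = 1 − 0.519/0.952 = 0.4548.
p*_A / p*_B = 0.7932/0.4548 = 1.7440.

1.74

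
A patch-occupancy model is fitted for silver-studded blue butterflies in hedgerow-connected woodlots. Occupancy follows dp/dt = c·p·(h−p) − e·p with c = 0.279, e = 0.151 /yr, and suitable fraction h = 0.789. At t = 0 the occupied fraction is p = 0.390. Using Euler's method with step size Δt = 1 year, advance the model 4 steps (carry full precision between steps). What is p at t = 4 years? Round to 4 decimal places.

Update rule: p ← p + [c·p·(h−p) − e·p]·Δt with Δt = 1.
step 1: Δp = -0.01547, p = 0.37453
step 2: Δp = -0.01324, p = 0.36128
step 3: Δp = -0.01144, p = 0.34984
step 4: Δp = -0.00996, p = 0.33988

0.3399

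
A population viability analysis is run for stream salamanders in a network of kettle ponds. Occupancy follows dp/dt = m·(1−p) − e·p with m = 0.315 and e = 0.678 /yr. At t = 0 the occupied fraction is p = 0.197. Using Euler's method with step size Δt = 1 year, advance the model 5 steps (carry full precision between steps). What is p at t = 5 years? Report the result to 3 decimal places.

0.317

Update rule: p ← p + [m·(1−p) − e·p]·Δt with Δt = 1.
p: 0.19700 → 0.31638  (Δp = +0.11938)
p: 0.31638 → 0.31721  (Δp = +0.00084)
p: 0.31721 → 0.31722  (Δp = +0.00001)
p: 0.31722 → 0.31722  (Δp = +0.00000)
p: 0.31722 → 0.31722  (Δp = +0.00000)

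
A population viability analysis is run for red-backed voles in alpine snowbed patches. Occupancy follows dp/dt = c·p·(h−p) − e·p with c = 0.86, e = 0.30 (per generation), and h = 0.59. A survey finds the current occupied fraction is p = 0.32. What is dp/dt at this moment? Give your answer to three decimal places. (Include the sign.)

Colonization term: c·p·(h−p) = 0.86×0.32×0.2700 = 0.07430.
Extinction term: e·p = 0.09600.
dp/dt = 0.07430 − 0.09600 = -0.02170.

-0.022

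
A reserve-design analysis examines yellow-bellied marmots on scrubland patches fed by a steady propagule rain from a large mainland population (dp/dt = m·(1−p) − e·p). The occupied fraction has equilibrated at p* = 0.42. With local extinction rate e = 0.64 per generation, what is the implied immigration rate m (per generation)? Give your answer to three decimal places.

0.463

At equilibrium m(1−p*) = e·p*, so m = e·p*/(1−p*).
m = 0.64 × 0.42 / 0.5800 = 0.2688/0.5800 = 0.4634.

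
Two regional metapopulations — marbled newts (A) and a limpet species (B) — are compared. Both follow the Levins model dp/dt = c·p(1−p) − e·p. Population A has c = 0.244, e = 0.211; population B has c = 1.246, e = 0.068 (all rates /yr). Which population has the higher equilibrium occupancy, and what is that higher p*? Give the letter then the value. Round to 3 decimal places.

A: p*_A = 1 − 0.211/0.244 = 0.1352.
B: p*_B = 1 − 0.068/1.246 = 0.9454.
B is higher at 0.9454.

B, 0.945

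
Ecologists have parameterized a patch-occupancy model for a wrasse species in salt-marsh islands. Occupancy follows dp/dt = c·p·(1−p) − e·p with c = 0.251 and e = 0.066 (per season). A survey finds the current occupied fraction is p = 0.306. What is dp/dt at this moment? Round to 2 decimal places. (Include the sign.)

0.03

Colonization term: c·p·(1−p) = 0.251×0.306×0.6940 = 0.05330.
Extinction term: e·p = 0.02020.
dp/dt = 0.05330 − 0.02020 = 0.03311.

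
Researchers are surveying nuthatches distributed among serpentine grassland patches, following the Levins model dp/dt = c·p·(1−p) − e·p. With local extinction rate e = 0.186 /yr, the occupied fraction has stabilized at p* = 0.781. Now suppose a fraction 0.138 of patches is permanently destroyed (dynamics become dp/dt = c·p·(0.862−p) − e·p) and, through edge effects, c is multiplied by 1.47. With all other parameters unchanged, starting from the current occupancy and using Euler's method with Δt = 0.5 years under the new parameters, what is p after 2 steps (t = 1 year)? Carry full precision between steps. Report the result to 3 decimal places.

Balance c(1−p*) = e gives c = e/(1 − 0.78100) = 0.186/0.21900 = 0.84932.
Starting from p₀ = 0.78100; update p ← p + (dp/dt)·Δt with the new parameters.
t = 0.5: p = 0.78100 + (-0.03314) = 0.74786
t = 1: p = 0.74786 + (-0.01626) = 0.73159

0.732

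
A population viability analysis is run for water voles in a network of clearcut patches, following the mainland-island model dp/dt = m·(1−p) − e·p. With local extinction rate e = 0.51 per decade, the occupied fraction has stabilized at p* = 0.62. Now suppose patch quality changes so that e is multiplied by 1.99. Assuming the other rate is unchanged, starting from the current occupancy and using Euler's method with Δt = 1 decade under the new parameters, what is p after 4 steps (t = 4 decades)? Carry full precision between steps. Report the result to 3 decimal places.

0.538

Balance m(1−p*) = e·p* gives m = e·p*/(1−p*) = 0.51×0.62000/0.38000 = 0.83211.
Starting from p₀ = 0.62000; update p ← p + (dp/dt)·Δt with the new parameters.
  1  |  dp/dt·Δt = -0.313038  |  p_1 = 0.306962
  2  |  dp/dt·Δt = +0.265145  |  p_2 = 0.572107
  3  |  dp/dt·Δt = -0.224579  |  p_3 = 0.347528
  4  |  dp/dt·Δt = +0.190220  |  p_4 = 0.537747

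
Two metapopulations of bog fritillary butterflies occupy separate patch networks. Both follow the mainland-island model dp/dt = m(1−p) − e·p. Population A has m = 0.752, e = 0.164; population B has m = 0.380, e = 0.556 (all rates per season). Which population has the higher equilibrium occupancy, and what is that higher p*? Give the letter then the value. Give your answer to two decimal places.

A, 0.82

A: p*_A = m/(m+e) = 0.752/0.9160 = 0.8210.
B: p*_B = 0.380/0.9360 = 0.4060.
A is higher at 0.8210.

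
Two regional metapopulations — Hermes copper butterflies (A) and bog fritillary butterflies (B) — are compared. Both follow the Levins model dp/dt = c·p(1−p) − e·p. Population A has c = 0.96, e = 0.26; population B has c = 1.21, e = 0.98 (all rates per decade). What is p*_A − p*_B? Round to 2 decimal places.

A: p*_A = 1 − 0.26/0.96 = 0.7292.
B: p*_B = 1 − 0.98/1.21 = 0.1901.
p*_A − p*_B = 0.7292 − 0.1901 = 0.5391.

0.54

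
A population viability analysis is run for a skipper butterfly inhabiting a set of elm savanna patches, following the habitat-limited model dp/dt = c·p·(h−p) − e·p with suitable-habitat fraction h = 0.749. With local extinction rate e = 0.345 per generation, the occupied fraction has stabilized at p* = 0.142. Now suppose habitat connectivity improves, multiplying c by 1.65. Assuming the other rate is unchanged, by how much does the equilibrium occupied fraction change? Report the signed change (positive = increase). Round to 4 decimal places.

Balance c(h−p*) = e gives c = e/(0.749 − 0.14200) = 0.345/0.60700 = 0.56837.
New p* = 0.749 − e/c = 0.749 − 0.34500/0.93781 = 0.38112.
Δp* = 0.38112 − 0.14200 = +0.23912.

0.2391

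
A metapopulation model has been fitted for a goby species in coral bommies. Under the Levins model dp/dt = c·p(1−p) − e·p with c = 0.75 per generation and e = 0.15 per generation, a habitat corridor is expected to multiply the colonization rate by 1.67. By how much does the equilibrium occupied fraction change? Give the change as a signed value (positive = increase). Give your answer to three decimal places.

Before: p* = 1 − 0.15/0.75 = 0.8000.
After the change, c = 1.2525, e = 0.15, so p* = 1 − 0.15/1.2525 = 0.8802.
Δp* = 0.8802 − 0.8000 = +0.0802.

0.080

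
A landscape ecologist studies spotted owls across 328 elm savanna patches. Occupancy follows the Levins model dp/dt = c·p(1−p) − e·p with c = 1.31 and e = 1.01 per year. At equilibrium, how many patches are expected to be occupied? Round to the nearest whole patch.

p* = 1 − e/c = 1 − 1.01/1.31 = 0.2290.
Expected occupied patches = N × p* = 328 × 0.2290 = 75.11 ≈ 75.

75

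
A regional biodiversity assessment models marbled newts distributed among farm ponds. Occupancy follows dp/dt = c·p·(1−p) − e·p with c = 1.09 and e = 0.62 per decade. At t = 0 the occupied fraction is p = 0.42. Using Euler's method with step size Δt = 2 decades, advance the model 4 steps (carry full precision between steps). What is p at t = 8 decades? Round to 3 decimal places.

Update rule: p ← p + [c·p·(1−p) − e·p]·Δt with Δt = 2.
step 1: Δp = +0.01025, p = 0.43025
step 2: Δp = +0.00089, p = 0.43113
step 3: Δp = +0.00006, p = 0.43119
step 4: Δp = +0.00000, p = 0.43119

0.431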